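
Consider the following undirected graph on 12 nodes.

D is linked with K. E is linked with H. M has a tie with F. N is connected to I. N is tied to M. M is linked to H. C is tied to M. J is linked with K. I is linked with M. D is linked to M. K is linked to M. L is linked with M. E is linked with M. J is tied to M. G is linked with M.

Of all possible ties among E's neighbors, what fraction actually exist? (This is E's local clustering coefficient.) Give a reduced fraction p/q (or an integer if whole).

E's neighbors: H and M (k = 2).
Possible neighbor pairs: C(2,2) = 1. Edges among them: H–M → e = 1.
Clustering(E) = 1/1.

1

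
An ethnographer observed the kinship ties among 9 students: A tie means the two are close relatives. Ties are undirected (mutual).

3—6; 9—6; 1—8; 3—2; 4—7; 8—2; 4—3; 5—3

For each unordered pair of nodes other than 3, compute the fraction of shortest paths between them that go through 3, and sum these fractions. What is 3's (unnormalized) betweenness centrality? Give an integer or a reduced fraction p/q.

Pairs whose geodesics pass through 3 — 8–5: 1; 8–7: 1; 8–6: 1; 8–4: 1; 8–9: 1; 5–7: 1; 5–6: 1; 5–1: 1; 5–4: 1; 5–9: 1; 5–2: 1; 7–6: 1; 7–1: 1; 7–9: 1 … (+9 more pairs).
All other pairs contribute 0.
Summing the contributions gives betweenness(3) = 23.

23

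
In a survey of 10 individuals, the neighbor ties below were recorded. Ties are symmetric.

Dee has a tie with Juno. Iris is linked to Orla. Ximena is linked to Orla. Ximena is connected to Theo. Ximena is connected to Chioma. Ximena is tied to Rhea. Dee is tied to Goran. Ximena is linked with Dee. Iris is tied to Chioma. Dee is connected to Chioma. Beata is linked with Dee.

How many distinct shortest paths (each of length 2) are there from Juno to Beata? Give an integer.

1

The shortest distance is 2, and the only length-2 path is Juno–Dee–Beata. So there is exactly 1 shortest path.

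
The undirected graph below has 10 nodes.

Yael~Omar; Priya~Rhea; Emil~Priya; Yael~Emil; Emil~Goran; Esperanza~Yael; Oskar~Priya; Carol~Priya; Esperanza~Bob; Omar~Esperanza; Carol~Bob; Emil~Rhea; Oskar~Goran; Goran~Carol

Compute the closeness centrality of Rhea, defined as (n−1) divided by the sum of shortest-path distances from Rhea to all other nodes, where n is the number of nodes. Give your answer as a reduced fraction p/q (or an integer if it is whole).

9/19

Distances from Rhea: Bob:3, Carol:2, Emil:1, Esperanza:3, Goran:2, Omar:3, Oskar:2, Priya:1, Yael:2. Sum = 19.
n = 10, so closeness = 9/19.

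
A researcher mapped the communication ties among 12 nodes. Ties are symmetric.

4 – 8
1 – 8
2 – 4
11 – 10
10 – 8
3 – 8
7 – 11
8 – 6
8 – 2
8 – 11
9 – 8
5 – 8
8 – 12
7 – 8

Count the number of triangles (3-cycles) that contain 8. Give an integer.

8's neighbors: 1, 2, 3, 4, 5, 6, 7, 9, 10, 11, and 12.
Neighbor pairs that are themselves tied: 8–2–4; 8–7–11; 8–10–11. Each forms one triangle with 8, for 3 in total.

3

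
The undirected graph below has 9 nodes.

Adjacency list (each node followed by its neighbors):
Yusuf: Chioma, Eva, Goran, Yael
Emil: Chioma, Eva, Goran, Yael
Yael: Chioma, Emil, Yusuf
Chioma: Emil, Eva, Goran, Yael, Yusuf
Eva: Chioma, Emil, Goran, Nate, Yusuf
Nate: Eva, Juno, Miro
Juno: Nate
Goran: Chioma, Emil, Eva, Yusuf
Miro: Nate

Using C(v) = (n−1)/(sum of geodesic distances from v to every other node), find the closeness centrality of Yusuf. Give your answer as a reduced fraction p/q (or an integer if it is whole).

4/7

Distances from Yusuf: Chioma:1, Emil:2, Eva:1, Goran:1, Juno:3, Miro:3, Nate:2, Yael:1. Sum = 14.
n = 9, so closeness = 8/14 = 4/7.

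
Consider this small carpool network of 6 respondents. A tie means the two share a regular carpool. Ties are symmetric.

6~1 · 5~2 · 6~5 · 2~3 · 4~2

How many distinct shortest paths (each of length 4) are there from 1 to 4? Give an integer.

1

The shortest distance is 4, and the only length-4 path is 1–6–5–2–4. So there is exactly 1 shortest path.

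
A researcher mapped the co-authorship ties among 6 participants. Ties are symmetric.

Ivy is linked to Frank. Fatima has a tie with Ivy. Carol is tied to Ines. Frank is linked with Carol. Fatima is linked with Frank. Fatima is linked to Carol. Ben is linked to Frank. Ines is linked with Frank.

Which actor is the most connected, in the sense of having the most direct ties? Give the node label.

Degrees — Ben:1, Carol:3, Fatima:3, Frank:5, Ines:2, Ivy:2.
The maximum is 5, attained only by Frank.

Frank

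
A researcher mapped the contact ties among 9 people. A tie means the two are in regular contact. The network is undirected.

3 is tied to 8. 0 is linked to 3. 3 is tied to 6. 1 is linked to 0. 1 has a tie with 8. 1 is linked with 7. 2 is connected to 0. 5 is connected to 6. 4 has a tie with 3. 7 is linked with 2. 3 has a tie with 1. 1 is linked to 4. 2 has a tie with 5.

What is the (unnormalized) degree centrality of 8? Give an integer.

2

8 is directly tied to 1 and 3. That is 2 neighbors, so the degree of 8 is 2.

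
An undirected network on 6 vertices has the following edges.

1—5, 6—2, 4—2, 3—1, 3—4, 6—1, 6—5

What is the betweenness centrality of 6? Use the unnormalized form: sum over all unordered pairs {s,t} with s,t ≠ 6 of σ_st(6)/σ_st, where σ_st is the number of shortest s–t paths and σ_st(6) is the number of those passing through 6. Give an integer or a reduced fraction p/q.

Pairs whose geodesics pass through 6 — 5–2: 1; 5–4: 1/2; 2–1: 1.
All other pairs contribute 0.
Summing the contributions gives betweenness(6) = 5/2.

5/2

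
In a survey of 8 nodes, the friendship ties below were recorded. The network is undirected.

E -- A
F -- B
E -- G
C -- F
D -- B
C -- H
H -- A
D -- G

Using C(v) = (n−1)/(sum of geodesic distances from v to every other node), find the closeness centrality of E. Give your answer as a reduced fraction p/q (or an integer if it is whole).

Distances from E: A:1, B:3, C:3, D:2, F:4, G:1, H:2. Sum = 16.
n = 8, so closeness = 7/16.

7/16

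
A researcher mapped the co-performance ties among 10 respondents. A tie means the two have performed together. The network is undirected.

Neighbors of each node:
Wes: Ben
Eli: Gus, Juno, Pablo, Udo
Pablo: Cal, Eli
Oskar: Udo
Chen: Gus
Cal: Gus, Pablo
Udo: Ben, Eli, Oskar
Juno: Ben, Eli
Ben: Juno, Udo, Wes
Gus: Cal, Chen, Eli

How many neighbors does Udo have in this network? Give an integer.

3

Udo is directly tied to Ben, Eli, and Oskar. That is 3 neighbors, so the degree of Udo is 3.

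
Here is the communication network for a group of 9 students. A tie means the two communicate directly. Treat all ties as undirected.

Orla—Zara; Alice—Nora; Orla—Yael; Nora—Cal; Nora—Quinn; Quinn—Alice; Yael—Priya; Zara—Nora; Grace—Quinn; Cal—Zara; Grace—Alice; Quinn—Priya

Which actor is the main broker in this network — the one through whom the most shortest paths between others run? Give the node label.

Nora

Unnormalized betweenness of each node: Alice:11/6, Cal:0, Grace:0, Nora:29/3, Orla:3, Priya:13/3, Quinn:55/6, Yael:7/3, Zara:17/3.
Nora has the largest value, 29/3, making it the main broker — the node through which the most shortest paths run.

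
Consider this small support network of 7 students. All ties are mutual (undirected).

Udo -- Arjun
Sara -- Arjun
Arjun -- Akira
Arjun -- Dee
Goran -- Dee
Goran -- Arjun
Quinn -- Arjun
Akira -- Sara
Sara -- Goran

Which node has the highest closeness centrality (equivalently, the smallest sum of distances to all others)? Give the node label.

Arjun

Farness (sum of distances to all others) for each node — Akira:10, Arjun:6, Dee:10, Goran:9, Quinn:11, Sara:9, Udo:11.
The smallest farness is 6, for Arjun, so Arjun has the highest closeness.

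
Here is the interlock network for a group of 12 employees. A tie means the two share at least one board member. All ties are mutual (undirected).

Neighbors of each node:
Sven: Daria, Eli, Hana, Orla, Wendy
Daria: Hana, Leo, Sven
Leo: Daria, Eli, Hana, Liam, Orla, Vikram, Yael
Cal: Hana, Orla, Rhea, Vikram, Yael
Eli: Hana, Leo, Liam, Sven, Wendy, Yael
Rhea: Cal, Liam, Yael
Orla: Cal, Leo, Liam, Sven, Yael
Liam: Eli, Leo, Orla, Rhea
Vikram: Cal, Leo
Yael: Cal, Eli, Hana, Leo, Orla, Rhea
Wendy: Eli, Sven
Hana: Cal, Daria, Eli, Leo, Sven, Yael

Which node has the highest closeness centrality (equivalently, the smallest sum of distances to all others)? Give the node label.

Leo

Farness (sum of distances to all others) for each node — Cal:18, Daria:20, Eli:16, Hana:16, Leo:15, Liam:18, Orla:17, Rhea:22, Sven:19, Vikram:22, Wendy:23, Yael:16.
The smallest farness is 15, for Leo, so Leo has the highest closeness.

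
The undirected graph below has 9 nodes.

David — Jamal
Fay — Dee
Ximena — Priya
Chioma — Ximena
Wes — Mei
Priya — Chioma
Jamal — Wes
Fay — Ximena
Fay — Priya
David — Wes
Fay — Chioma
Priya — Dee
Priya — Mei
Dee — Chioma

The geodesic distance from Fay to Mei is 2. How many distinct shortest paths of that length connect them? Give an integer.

The shortest distance is 2, and the only length-2 path is Fay–Priya–Mei. So there is exactly 1 shortest path.

1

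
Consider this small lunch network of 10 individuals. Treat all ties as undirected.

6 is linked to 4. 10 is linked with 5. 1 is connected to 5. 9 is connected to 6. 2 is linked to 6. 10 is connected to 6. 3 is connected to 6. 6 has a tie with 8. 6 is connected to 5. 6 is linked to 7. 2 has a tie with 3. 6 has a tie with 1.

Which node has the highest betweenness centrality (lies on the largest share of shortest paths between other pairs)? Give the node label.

6

Unnormalized betweenness of each node: 1:0, 2:0, 3:0, 4:0, 5:1/2, 6:65/2, 7:0, 8:0, 9:0, 10:0.
6 has the largest value, 65/2, making it the main broker — the node through which the most shortest paths run.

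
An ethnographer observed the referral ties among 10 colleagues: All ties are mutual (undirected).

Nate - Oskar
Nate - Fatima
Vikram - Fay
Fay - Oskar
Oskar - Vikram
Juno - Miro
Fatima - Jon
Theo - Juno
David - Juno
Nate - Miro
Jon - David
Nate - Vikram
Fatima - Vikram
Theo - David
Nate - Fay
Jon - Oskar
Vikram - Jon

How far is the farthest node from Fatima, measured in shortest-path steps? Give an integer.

3

Distances from Fatima: David:2, Fay:2, Jon:1, Juno:3, Miro:2, Nate:1, Oskar:2, Theo:3, Vikram:1.
The largest is 3 (to Theo and Juno), so the eccentricity of Fatima is 3.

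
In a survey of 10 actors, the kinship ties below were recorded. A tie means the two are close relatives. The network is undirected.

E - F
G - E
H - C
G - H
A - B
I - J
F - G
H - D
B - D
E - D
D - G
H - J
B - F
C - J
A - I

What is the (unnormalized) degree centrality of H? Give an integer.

4

H is directly tied to C, D, G, and J. That is 4 neighbors, so the degree of H is 4.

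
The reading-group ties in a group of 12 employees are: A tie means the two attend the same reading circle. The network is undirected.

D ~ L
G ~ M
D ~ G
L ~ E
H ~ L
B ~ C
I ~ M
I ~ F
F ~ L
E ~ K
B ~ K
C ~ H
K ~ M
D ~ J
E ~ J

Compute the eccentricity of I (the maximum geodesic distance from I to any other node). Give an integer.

Distances from I: B:3, C:4, D:3, E:3, F:1, G:2, H:3, J:4, K:2, L:2, M:1.
The largest is 4 (to C and J), so the eccentricity of I is 4.

4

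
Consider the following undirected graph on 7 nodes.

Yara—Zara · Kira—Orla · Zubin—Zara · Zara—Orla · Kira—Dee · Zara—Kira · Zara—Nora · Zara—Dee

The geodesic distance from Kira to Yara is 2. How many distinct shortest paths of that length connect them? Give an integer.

The shortest distance is 2, and the only length-2 path is Kira–Zara–Yara. So there is exactly 1 shortest path.

1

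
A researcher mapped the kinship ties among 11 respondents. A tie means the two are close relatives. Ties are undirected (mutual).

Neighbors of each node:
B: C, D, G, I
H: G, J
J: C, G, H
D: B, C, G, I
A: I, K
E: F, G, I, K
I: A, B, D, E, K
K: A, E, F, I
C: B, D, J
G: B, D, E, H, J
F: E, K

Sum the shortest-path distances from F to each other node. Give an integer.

Distances from F: A:2, B:3, C:4, D:3, E:1, G:2, H:3, I:2, J:3, K:1.
Sum = 2 + 3 + 4 + 3 + 1 + 2 + 3 + 2 + 3 + 1 = 24.

24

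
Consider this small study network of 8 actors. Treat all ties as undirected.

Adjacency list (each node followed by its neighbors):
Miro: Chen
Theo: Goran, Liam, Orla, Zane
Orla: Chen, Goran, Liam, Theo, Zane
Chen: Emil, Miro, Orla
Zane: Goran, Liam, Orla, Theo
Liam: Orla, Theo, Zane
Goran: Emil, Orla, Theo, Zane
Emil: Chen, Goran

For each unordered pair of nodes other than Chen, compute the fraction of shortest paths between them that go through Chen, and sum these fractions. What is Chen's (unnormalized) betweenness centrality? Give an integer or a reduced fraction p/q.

27/4

Pairs whose geodesics pass through Chen — Liam–Miro: 1; Liam–Emil: 1/4; Orla–Miro: 1; Orla–Emil: 1/2; Goran–Miro: 2/2; Zane–Miro: 1; Theo–Miro: 1; Miro–Emil: 1.
All other pairs contribute 0.
Summing the contributions gives betweenness(Chen) = 27/4.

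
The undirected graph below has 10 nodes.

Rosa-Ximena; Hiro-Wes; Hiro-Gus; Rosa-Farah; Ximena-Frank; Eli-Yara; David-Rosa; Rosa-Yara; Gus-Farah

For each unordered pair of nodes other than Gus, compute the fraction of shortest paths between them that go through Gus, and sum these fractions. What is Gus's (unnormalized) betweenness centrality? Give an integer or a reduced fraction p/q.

Pairs whose geodesics pass through Gus — Wes–Yara: 1; Wes–Frank: 1; Wes–Eli: 1; Wes–Rosa: 1; Wes–Ximena: 1; Wes–Farah: 1; Wes–David: 1; Yara–Hiro: 1; Frank–Hiro: 1; Eli–Hiro: 1; Rosa–Hiro: 1; Ximena–Hiro: 1; Hiro–Farah: 1; Hiro–David: 1.
All other pairs contribute 0.
Summing the contributions gives betweenness(Gus) = 14.

14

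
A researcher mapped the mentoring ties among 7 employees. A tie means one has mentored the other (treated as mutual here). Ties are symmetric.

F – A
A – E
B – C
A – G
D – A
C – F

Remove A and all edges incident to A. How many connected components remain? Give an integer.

Without A, the remaining ties split the others into: {E}; {B, C, F}; {D}; {G}.
That's 4 separate components.

4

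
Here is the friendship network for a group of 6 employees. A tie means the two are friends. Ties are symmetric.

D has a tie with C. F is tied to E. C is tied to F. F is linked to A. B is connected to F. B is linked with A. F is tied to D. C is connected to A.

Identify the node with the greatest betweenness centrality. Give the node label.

F

Unnormalized betweenness of each node: A:1/2, B:0, C:1/2, D:0, E:0, F:6.
F has the largest value, 6, making it the main broker — the node through which the most shortest paths run.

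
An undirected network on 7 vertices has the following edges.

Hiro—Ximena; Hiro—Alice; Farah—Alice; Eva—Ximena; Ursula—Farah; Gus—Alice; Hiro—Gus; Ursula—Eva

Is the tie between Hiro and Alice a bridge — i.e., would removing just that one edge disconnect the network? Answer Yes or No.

Even without that edge, Hiro still reaches Alice via Hiro – Gus – Alice, so the network stays connected. Not a bridge.

No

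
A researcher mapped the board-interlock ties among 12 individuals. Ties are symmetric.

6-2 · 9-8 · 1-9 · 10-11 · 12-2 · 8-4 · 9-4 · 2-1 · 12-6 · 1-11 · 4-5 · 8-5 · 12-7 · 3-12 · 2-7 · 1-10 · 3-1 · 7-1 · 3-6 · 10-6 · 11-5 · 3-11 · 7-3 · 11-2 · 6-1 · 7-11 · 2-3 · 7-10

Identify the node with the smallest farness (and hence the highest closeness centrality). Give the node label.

1

Farness (sum of distances to all others) for each node — 1:15, 2:18, 3:18, 4:26, 5:21, 6:20, 7:18, 8:26, 9:20, 10:20, 11:16, 12:24.
The smallest farness is 15, for 1, so 1 has the highest closeness.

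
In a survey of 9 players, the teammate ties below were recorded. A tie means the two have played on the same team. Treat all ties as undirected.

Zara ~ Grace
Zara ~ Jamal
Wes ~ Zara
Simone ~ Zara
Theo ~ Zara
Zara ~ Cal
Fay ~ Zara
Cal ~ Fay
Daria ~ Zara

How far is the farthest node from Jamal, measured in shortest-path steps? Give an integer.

Distances from Jamal: Cal:2, Daria:2, Fay:2, Grace:2, Simone:2, Theo:2, Wes:2, Zara:1.
The largest is 2 (to Cal, Theo, Grace, Fay, Wes, Daria, and Simone), so the eccentricity of Jamal is 2.

2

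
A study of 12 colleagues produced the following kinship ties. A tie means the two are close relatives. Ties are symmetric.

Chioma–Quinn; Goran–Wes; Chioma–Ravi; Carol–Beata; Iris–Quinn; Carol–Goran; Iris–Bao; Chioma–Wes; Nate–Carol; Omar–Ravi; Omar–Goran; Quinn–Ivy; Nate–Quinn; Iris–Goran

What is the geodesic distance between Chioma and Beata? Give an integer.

4

One shortest route is Chioma – Quinn – Nate – Carol – Beata, which uses 4 edges, and at distance 3 from Chioma we only reach {Bao, Carol}, which does not include Beata. So d(Chioma,Beata) = 4.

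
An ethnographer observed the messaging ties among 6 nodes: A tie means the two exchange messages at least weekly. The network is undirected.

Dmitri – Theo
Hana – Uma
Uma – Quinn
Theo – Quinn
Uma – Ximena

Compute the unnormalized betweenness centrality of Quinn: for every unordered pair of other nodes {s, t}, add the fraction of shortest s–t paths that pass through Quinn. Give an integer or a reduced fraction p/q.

Pairs whose geodesics pass through Quinn — Ximena–Dmitri: 1; Ximena–Theo: 1; Dmitri–Uma: 1; Dmitri–Hana: 1; Theo–Uma: 1; Theo–Hana: 1.
All other pairs contribute 0.
Summing the contributions gives betweenness(Quinn) = 6.

6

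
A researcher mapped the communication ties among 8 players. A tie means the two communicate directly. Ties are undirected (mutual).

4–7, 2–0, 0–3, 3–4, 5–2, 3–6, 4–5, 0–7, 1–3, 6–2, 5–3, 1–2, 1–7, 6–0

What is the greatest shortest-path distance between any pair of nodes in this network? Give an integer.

2

Eccentricity of each node (its greatest distance to any other): 0:2, 1:2, 2:2, 3:2, 4:2, 5:2, 6:2, 7:2.
The maximum eccentricity is 2, realized for instance by the pair 0–4 via 0 – 7 – 4. So the diameter is 2.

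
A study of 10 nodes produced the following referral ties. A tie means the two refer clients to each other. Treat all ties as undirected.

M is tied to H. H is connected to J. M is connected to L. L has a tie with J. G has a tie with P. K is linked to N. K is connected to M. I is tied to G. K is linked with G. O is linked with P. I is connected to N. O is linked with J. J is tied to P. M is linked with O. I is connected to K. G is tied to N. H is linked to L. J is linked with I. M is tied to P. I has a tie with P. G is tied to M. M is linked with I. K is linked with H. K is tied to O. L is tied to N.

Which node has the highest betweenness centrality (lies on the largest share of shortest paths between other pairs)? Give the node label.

Unnormalized betweenness of each node: G:1, H:13/15, I:38/15, J:11/4, K:7/2, L:29/20, M:14/3, N:7/6, O:47/60, P:77/60.
M has the largest value, 14/3, making it the main broker — the node through which the most shortest paths run.

M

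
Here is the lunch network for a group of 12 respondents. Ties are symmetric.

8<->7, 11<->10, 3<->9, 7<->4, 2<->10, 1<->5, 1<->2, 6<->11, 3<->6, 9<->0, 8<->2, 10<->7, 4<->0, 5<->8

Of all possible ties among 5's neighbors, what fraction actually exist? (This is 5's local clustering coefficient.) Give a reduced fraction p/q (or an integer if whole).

5's neighbors: 1 and 8 (k = 2).
Possible neighbor pairs: C(2,2) = 1. Edges among them: none → e = 0.
Clustering(5) = 0/1.

0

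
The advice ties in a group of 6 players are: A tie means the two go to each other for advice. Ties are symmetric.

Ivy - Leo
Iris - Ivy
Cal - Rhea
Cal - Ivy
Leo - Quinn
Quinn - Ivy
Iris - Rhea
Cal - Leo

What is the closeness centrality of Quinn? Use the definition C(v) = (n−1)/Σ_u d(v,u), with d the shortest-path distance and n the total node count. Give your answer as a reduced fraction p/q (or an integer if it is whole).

Distances from Quinn: Cal:2, Iris:2, Ivy:1, Leo:1, Rhea:3. Sum = 9.
n = 6, so closeness = 5/9.

5/9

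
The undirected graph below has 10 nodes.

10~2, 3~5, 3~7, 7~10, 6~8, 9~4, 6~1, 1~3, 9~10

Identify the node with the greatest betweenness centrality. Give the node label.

Unnormalized betweenness of each node: 1:14, 2:0, 3:23, 4:0, 5:0, 6:8, 7:20, 8:0, 9:8, 10:20.
3 has the largest value, 23, making it the main broker — the node through which the most shortest paths run.

3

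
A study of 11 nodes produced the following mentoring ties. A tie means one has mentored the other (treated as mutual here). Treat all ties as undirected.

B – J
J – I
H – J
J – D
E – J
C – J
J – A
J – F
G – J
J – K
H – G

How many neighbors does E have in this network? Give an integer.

1

E is directly tied to J. That is 1 neighbor, so the degree of E is 1.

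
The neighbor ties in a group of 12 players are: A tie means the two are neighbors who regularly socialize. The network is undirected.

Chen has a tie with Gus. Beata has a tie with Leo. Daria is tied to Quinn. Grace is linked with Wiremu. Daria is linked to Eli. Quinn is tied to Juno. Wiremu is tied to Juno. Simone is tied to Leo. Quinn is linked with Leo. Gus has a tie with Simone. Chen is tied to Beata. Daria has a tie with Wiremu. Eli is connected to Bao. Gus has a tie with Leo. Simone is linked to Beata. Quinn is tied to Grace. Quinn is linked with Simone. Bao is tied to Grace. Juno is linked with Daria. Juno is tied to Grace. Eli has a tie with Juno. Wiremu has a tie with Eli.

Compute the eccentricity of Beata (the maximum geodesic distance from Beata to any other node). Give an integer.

Distances from Beata: Bao:4, Chen:1, Daria:3, Eli:4, Grace:3, Gus:2, Juno:3, Leo:1, Quinn:2, Simone:1, Wiremu:4.
The largest is 4 (to Wiremu, Eli, and Bao), so the eccentricity of Beata is 4.

4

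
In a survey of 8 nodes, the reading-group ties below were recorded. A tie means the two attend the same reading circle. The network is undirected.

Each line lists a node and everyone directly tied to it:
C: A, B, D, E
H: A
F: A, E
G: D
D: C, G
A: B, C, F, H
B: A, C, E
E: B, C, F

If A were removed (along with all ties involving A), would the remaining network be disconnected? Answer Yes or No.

Removing A leaves {B, C, D, E, F, and G} with no path to {H}, so the network splits into 2 components. A is a cut vertex.

Yes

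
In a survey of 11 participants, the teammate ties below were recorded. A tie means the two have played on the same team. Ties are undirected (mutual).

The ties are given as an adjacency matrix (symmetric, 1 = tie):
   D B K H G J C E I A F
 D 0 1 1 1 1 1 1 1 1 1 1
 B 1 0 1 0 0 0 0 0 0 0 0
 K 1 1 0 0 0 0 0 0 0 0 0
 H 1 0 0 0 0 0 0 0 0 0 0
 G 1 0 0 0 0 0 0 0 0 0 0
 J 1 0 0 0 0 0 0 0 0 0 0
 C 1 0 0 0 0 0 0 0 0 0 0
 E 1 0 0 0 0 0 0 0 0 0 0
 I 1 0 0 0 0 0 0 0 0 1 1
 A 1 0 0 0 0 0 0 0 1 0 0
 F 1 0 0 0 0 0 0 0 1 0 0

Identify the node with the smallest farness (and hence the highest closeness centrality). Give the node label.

Farness (sum of distances to all others) for each node — A:18, B:18, C:19, D:10, E:19, F:18, G:19, H:19, I:17, J:19, K:18.
The smallest farness is 10, for D, so D has the highest closeness.

D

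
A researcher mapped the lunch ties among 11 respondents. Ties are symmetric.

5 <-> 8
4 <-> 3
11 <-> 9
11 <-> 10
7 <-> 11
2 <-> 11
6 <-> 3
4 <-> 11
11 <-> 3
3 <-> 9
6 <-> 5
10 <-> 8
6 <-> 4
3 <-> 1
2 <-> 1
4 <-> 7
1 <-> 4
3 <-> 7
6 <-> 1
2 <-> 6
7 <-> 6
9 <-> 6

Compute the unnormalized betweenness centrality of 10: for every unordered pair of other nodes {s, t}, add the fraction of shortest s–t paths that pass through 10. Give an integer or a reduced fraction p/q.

11/3

Pairs whose geodesics pass through 10 — 7–8: 1/2; 4–8: 1/2; 11–8: 1; 11–5: 1/6; 2–8: 1/2; 9–8: 1/2; 3–8: 1/2.
All other pairs contribute 0.
Summing the contributions gives betweenness(10) = 11/3.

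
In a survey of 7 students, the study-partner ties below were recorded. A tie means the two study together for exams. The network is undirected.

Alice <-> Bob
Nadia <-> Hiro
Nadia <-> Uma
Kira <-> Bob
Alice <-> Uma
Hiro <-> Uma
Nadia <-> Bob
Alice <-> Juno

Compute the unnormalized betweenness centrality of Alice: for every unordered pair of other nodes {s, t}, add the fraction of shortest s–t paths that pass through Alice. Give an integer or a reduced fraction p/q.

6

Pairs whose geodesics pass through Alice — Juno–Bob: 1; Juno–Kira: 1; Juno–Uma: 1; Juno–Hiro: 1; Juno–Nadia: 2/2; Bob–Uma: 1/2; Kira–Uma: 1/2.
All other pairs contribute 0.
Summing the contributions gives betweenness(Alice) = 6.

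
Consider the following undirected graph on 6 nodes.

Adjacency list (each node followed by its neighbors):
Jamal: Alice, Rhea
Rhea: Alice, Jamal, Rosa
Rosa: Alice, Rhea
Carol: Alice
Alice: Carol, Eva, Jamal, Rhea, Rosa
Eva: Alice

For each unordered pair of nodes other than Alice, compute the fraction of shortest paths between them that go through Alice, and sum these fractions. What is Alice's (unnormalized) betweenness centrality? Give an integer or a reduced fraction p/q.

15/2

Pairs whose geodesics pass through Alice — Eva–Jamal: 1; Eva–Rosa: 1; Eva–Rhea: 1; Eva–Carol: 1; Jamal–Rosa: 1/2; Jamal–Carol: 1; Rosa–Carol: 1; Rhea–Carol: 1.
All other pairs contribute 0.
Summing the contributions gives betweenness(Alice) = 15/2.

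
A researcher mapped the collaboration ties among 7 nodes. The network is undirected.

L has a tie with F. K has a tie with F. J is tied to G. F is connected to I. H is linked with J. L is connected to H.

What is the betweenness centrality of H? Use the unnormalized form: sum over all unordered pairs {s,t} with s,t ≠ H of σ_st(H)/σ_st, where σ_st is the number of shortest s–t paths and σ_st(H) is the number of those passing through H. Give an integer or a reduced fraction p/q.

8

Pairs whose geodesics pass through H — G–F: 1; G–L: 1; G–K: 1; G–I: 1; F–J: 1; J–L: 1; J–K: 1; J–I: 1.
All other pairs contribute 0.
Summing the contributions gives betweenness(H) = 8.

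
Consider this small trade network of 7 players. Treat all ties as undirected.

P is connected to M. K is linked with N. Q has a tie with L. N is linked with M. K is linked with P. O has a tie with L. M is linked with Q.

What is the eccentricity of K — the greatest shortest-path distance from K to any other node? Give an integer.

5

Distances from K: L:4, M:2, N:1, O:5, P:1, Q:3.
The largest is 5 (to O), so the eccentricity of K is 5.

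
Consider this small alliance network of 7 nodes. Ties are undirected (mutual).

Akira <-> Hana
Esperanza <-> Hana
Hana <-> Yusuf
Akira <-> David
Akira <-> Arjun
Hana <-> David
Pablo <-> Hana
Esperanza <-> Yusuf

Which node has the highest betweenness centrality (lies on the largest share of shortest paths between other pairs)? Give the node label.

Hana

Unnormalized betweenness of each node: Akira:5, Arjun:0, David:0, Esperanza:0, Hana:11, Pablo:0, Yusuf:0.
Hana has the largest value, 11, making it the main broker — the node through which the most shortest paths run.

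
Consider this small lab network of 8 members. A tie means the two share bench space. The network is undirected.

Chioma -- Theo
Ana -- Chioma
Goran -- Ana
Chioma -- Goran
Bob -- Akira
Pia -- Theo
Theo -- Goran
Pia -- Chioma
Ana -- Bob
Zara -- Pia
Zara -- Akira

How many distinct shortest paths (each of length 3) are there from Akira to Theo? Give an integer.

The shortest distance is 3, and the only length-3 path is Akira–Zara–Pia–Theo. So there is exactly 1 shortest path.

1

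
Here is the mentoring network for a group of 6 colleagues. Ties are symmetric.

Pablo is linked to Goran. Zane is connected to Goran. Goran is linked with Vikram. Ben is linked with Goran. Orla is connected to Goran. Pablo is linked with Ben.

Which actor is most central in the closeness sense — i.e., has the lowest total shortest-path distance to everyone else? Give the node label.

Goran

Farness (sum of distances to all others) for each node — Ben:8, Goran:5, Orla:9, Pablo:8, Vikram:9, Zane:9.
The smallest farness is 5, for Goran, so Goran has the highest closeness.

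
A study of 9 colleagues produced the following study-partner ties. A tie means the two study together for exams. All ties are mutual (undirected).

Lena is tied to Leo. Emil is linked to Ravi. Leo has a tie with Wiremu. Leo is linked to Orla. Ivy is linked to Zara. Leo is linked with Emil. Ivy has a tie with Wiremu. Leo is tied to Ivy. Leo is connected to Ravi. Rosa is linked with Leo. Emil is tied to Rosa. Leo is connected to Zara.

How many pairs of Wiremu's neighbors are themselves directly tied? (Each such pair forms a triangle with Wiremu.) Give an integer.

1

Wiremu's neighbors: Ivy and Leo.
Neighbor pairs that are themselves tied: Wiremu–Ivy–Leo. Each forms one triangle with Wiremu, for 1 in total.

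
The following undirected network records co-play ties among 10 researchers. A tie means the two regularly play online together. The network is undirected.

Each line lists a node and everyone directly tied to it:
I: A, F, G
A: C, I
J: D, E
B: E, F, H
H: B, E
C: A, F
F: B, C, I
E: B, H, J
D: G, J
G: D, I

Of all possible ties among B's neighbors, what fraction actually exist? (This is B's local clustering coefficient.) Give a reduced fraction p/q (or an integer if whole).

B's neighbors: E, F, and H (k = 3).
Possible neighbor pairs: C(3,2) = 3. Edges among them: E–H → e = 1.
Clustering(B) = 1/3.

1/3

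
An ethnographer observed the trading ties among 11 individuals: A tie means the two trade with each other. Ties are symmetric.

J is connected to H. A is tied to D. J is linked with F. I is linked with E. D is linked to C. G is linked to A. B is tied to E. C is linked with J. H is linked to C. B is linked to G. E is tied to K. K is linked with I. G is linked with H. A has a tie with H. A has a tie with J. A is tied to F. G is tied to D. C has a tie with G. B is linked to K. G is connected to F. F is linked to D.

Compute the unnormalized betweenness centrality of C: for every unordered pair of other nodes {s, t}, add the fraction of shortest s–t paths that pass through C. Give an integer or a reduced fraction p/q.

Pairs whose geodesics pass through C — I–J: 2/8; K–J: 1/4; E–J: 1/4; B–J: 1/4; J–G: 1/4; J–D: 1/3; H–D: 1/3.
All other pairs contribute 0.
Summing the contributions gives betweenness(C) = 23/12.

23/12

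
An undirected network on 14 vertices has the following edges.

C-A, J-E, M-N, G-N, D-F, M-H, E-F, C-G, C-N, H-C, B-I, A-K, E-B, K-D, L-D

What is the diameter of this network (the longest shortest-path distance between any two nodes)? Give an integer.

9

Eccentricity of each node (its greatest distance to any other): A:6, B:8, C:7, D:5, E:7, F:6, G:8, H:8, I:9, J:8, K:5, L:6, M:9, N:8.
The maximum eccentricity is 9, realized for instance by the pair M–I via M – H – C – A – K – D – F – E – B – I. So the diameter is 9.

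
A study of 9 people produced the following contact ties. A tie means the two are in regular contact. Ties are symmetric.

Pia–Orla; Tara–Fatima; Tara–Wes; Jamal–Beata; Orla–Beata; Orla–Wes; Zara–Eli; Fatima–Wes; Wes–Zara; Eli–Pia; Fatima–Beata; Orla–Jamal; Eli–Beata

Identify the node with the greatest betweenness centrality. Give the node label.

Unnormalized betweenness of each node: Beata:37/6, Eli:10/3, Fatima:5/2, Jamal:0, Orla:20/3, Pia:1/2, Tara:0, Wes:22/3, Zara:3/2.
Wes has the largest value, 22/3, making it the main broker — the node through which the most shortest paths run.

Wes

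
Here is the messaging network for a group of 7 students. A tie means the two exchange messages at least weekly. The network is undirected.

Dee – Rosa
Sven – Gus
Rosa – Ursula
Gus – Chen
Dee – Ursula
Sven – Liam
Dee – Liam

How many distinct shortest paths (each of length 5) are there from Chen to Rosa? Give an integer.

1

The shortest distance is 5, and the only length-5 path is Chen–Gus–Sven–Liam–Dee–Rosa. So there is exactly 1 shortest path.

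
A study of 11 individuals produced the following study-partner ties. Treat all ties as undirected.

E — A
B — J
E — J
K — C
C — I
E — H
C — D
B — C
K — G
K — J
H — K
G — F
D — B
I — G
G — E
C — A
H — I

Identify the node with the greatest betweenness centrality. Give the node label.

Unnormalized betweenness of each node: A:3/2, B:13/6, C:79/6, D:0, E:29/4, F:0, G:21/2, H:3/2, I:53/12, J:23/6, K:23/3.
C has the largest value, 79/6, making it the main broker — the node through which the most shortest paths run.

C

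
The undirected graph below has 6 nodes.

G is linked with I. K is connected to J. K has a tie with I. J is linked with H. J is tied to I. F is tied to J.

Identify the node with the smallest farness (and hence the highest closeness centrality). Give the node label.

Farness (sum of distances to all others) for each node — F:10, G:11, H:10, I:7, J:6, K:8.
The smallest farness is 6, for J, so J has the highest closeness.

J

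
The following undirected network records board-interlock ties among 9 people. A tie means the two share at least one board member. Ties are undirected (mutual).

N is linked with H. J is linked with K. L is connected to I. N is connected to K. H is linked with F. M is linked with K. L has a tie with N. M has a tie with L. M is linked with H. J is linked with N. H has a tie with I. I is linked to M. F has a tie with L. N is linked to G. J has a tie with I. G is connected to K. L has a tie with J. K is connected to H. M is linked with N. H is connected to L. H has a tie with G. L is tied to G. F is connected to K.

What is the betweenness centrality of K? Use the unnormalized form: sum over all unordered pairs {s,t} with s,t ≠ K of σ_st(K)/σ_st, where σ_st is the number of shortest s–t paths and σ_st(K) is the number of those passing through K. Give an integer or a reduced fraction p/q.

Pairs whose geodesics pass through K — G–J: 1/3; G–F: 1/3; G–M: 1/4; J–H: 1/4; J–F: 1/2; J–M: 1/4; N–F: 1/3; F–M: 1/3.
All other pairs contribute 0.
Summing the contributions gives betweenness(K) = 31/12.

31/12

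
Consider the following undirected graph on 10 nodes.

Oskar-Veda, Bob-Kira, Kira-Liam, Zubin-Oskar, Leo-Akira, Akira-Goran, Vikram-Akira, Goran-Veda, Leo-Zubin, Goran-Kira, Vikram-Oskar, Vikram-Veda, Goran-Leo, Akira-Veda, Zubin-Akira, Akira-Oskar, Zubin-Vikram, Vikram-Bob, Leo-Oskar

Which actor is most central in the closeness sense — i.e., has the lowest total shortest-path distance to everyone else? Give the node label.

Akira

Farness (sum of distances to all others) for each node — Akira:13, Bob:17, Goran:14, Kira:17, Leo:16, Liam:25, Oskar:16, Veda:15, Vikram:14, Zubin:17.
The smallest farness is 13, for Akira, so Akira has the highest closeness.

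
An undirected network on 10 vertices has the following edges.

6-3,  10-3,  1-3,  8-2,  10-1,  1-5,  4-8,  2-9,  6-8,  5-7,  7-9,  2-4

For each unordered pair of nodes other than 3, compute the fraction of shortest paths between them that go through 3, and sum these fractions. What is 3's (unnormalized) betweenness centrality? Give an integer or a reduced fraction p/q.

Pairs whose geodesics pass through 3 — 8–10: 1; 8–1: 1; 8–5: 1/2; 6–10: 1; 6–1: 1; 6–5: 1; 6–7: 1/2; 10–2: 1; 10–4: 1; 1–2: 1/2; 1–4: 1.
All other pairs contribute 0.
Summing the contributions gives betweenness(3) = 19/2.

19/2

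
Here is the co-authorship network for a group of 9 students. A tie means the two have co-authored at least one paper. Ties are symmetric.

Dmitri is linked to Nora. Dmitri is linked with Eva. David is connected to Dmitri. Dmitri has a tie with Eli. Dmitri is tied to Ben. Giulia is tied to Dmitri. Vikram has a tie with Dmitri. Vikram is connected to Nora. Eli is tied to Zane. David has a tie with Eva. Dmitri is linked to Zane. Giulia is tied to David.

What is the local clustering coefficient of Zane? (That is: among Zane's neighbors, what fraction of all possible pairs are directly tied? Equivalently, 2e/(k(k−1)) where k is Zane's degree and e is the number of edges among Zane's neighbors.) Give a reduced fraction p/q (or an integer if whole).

1

Zane's neighbors: Dmitri and Eli (k = 2).
Possible neighbor pairs: C(2,2) = 1. Edges among them: Dmitri–Eli → e = 1.
Clustering(Zane) = 1/1.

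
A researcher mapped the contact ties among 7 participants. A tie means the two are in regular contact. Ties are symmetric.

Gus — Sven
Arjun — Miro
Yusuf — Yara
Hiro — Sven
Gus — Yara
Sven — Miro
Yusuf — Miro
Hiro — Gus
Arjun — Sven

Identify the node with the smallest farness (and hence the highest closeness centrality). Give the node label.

Sven

Farness (sum of distances to all others) for each node — Arjun:11, Gus:9, Hiro:11, Miro:9, Sven:8, Yara:11, Yusuf:11.
The smallest farness is 8, for Sven, so Sven has the highest closeness.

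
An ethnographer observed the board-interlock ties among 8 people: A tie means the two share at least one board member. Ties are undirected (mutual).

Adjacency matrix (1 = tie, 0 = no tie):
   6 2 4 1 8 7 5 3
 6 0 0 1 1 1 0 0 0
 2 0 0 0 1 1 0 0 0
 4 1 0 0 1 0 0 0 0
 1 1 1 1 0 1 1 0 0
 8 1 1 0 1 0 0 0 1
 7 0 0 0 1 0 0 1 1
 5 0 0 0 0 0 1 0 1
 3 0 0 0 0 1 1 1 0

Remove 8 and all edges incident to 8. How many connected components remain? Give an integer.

1

8's neighbors (1, 2, 3, and 6) remain reachable from one another through other ties, so the rest of the network stays in one piece.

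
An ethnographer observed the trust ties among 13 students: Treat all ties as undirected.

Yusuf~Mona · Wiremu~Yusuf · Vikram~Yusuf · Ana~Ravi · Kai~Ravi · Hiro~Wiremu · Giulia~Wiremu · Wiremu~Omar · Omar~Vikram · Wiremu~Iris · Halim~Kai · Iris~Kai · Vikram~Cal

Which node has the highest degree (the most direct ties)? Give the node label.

Degrees — Ana:1, Cal:1, Giulia:1, Halim:1, Hiro:1, Iris:2, Kai:3, Mona:1, Omar:2, Ravi:2, Vikram:3, Wiremu:5, Yusuf:3.
The maximum is 5, attained only by Wiremu.

Wiremu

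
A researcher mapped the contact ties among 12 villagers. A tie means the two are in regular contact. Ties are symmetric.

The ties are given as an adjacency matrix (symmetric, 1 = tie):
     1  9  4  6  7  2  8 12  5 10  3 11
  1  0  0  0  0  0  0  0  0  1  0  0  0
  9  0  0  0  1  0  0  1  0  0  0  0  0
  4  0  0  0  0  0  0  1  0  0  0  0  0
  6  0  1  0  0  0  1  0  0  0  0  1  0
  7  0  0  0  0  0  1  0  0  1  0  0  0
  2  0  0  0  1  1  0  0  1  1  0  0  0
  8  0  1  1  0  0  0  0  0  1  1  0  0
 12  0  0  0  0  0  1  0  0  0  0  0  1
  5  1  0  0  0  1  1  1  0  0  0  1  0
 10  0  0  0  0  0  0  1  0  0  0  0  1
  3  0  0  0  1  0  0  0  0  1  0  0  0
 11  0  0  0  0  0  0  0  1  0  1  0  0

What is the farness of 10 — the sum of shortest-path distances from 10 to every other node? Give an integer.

Distances from 10: 1:3, 2:3, 3:3, 4:2, 5:2, 6:3, 7:3, 8:1, 9:2, 11:1, 12:2.
Sum = 3 + 3 + 3 + 2 + 2 + 3 + 3 + 1 + 2 + 1 + 2 = 25.

25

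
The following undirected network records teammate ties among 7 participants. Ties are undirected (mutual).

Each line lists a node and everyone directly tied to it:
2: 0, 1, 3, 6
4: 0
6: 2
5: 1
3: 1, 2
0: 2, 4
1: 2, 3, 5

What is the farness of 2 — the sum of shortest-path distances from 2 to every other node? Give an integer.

8

Distances from 2: 0:1, 1:1, 3:1, 4:2, 5:2, 6:1.
Sum = 1 + 1 + 1 + 2 + 2 + 1 = 8.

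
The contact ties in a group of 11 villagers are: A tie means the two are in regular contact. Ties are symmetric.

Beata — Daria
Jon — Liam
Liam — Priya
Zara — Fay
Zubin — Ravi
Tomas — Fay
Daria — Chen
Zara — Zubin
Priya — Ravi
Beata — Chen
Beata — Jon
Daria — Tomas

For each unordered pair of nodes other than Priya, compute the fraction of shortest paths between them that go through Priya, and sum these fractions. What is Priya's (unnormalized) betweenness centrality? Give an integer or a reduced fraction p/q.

9

Pairs whose geodesics pass through Priya — Liam–Fay: 1/2; Liam–Zara: 1; Liam–Zubin: 1; Liam–Ravi: 1; Jon–Zara: 1/2; Jon–Zubin: 1; Jon–Ravi: 1; Beata–Zubin: 1/2; Beata–Ravi: 1; Chen–Ravi: 1; Daria–Ravi: 1/2.
All other pairs contribute 0.
Summing the contributions gives betweenness(Priya) = 9.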